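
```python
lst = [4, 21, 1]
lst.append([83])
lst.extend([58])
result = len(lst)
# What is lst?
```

After line 1: lst = [4, 21, 1]
After line 2 (append adds [83] as single element): lst = [4, 21, 1, [83]]
After line 3 (extend unpacks [58], adds 58): lst = [4, 21, 1, [83], 58]
After line 4: result = len(lst) = 5

[4, 21, 1, [83], 58]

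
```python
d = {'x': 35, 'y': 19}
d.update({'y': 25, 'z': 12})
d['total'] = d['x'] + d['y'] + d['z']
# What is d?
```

After line 1: d = {'x': 35, 'y': 19}
After line 2 (y overwritten, z added): d = {'x': 35, 'y': 25, 'z': 12}
After line 3 (total = 35 + 25 + 12 = 72): d = {'x': 35, 'y': 25, 'z': 12, 'total': 72}

{'x': 35, 'y': 25, 'z': 12, 'total': 72}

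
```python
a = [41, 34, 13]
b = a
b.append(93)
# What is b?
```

After line 1: a = [41, 34, 13]
After line 2 (b = a is an alias, same object): a = [41, 34, 13], b = [41, 34, 13]
After line 3 (b.append mutates the shared list): a = [41, 34, 13, 93], b = [41, 34, 13, 93]

[41, 34, 13, 93]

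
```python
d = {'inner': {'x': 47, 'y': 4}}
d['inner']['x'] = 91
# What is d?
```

After line 1: d = {'inner': {'x': 47, 'y': 4}}
After line 2 (inner x overwritten): d = {'inner': {'x': 91, 'y': 4}}

{'inner': {'x': 91, 'y': 4}}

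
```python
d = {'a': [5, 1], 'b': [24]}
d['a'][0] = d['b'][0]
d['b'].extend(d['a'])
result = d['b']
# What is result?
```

After line 1: d = {'a': [5, 1], 'b': [24]}
After line 2 (a[0] = b[0] = 24): d = {'a': [24, 1], 'b': [24]}
After line 3 (b.extend(a) appends [24, 1]): d = {'a': [24, 1], 'b': [24, 24, 1]}
After line 4: result = d['b'] = [24, 24, 1]

[24, 24, 1]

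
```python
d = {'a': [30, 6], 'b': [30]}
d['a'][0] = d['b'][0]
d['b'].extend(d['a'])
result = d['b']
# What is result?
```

After line 1: d = {'a': [30, 6], 'b': [30]}
After line 2 (a[0] = b[0] = 30): d = {'a': [30, 6], 'b': [30]}
After line 3 (b.extend(a) appends [30, 6]): d = {'a': [30, 6], 'b': [30, 30, 6]}
After line 4: result = d['b'] = [30, 30, 6]

[30, 30, 6]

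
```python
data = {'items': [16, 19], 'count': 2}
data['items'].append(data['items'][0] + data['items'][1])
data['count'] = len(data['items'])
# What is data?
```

After line 1: data = {'items': [16, 19], 'count': 2}
After line 2 (append 16 + 19 = 35): data = {'items': [16, 19, 35], 'count': 2}
After line 3 (count = len(items) = 3): data = {'items': [16, 19, 35], 'count': 3}

{'items': [16, 19, 35], 'count': 3}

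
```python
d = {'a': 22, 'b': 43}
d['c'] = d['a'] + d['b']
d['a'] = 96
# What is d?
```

After line 1: d = {'a': 22, 'b': 43}
After line 2 (d['c'] = 22 + 43): d = {'a': 22, 'b': 43, 'c': 65}
After line 3: d = {'a': 96, 'b': 43, 'c': 65}

{'a': 96, 'b': 43, 'c': 65}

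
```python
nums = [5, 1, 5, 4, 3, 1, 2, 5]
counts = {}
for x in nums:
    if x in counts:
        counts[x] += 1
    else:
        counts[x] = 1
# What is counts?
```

Initial: counts = {}, nums = [5, 1, 5, 4, 3, 1, 2, 5]
See 5: counts = {5: 1}
See 1: counts = {5: 1, 1: 1}
See 5: counts = {5: 2, 1: 1}
See 4: counts = {5: 2, 1: 1, 4: 1}
See 3: counts = {5: 2, 1: 1, 4: 1, 3: 1}
See 1: counts = {5: 2, 1: 2, 4: 1, 3: 1}
See 2: counts = {5: 2, 1: 2, 4: 1, 3: 1, 2: 1}
See 5: counts = {5: 3, 1: 2, 4: 1, 3: 1, 2: 1}

{5: 3, 1: 2, 4: 1, 3: 1, 2: 1}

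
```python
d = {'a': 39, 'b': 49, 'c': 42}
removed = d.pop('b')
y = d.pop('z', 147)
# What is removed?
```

After line 1: d = {'a': 39, 'b': 49, 'c': 42}
After line 2 (pop 'b' returns 49): d = {'a': 39, 'c': 42}, removed = 49
After line 3 (pop 'z' missing, returns default 147): d = {'a': 39, 'c': 42}, y = 147

49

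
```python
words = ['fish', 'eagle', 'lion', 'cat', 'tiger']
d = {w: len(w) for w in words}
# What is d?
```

{'fish': 4, 'eagle': 5, 'lion': 4, 'cat': 3, 'tiger': 5}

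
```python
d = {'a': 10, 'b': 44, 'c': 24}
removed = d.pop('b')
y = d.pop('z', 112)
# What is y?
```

After line 1: d = {'a': 10, 'b': 44, 'c': 24}
After line 2 (pop 'b' returns 44): d = {'a': 10, 'c': 24}, removed = 44
After line 3 (pop 'z' missing, returns default 112): d = {'a': 10, 'c': 24}, y = 112

112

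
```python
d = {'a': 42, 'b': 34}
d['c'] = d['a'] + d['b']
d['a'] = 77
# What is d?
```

After line 1: d = {'a': 42, 'b': 34}
After line 2 (d['c'] = 42 + 34): d = {'a': 42, 'b': 34, 'c': 76}
After line 3: d = {'a': 77, 'b': 34, 'c': 76}

{'a': 77, 'b': 34, 'c': 76}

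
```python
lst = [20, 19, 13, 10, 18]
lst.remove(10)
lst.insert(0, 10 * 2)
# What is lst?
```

After line 1: lst = [20, 19, 13, 10, 18]
After line 2 (remove first 10): lst = [20, 19, 13, 18]
After line 3 (insert 20 at index 0): lst = [20, 20, 19, 13, 18]

[20, 20, 19, 13, 18]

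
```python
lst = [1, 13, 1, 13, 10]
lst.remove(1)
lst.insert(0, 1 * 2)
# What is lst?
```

After line 1: lst = [1, 13, 1, 13, 10]
After line 2 (remove first 1): lst = [13, 1, 13, 10]
After line 3 (insert 2 at index 0): lst = [2, 13, 1, 13, 10]

[2, 13, 1, 13, 10]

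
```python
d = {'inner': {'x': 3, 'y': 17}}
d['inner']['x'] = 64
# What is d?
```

After line 1: d = {'inner': {'x': 3, 'y': 17}}
After line 2 (inner x overwritten): d = {'inner': {'x': 64, 'y': 17}}

{'inner': {'x': 64, 'y': 17}}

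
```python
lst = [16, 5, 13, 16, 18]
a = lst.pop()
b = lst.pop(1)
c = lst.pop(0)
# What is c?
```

After line 1: lst = [16, 5, 13, 16, 18]
After line 2 (pop() -> a = 18): lst = [16, 5, 13, 16]
After line 3 (pop(1) -> b = 5): lst = [16, 13, 16]
After line 4 (pop(0) -> c = 16): lst = [13, 16]

16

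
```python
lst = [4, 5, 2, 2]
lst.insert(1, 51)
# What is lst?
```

[4, 51, 5, 2, 2]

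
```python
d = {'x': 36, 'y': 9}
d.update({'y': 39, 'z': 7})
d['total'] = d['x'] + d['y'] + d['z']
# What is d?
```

After line 1: d = {'x': 36, 'y': 9}
After line 2 (y overwritten, z added): d = {'x': 36, 'y': 39, 'z': 7}
After line 3 (total = 36 + 39 + 7 = 82): d = {'x': 36, 'y': 39, 'z': 7, 'total': 82}

{'x': 36, 'y': 39, 'z': 7, 'total': 82}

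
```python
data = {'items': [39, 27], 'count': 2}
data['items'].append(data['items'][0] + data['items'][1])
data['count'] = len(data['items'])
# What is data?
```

After line 1: data = {'items': [39, 27], 'count': 2}
After line 2 (append 39 + 27 = 66): data = {'items': [39, 27, 66], 'count': 2}
After line 3 (count = len(items) = 3): data = {'items': [39, 27, 66], 'count': 3}

{'items': [39, 27, 66], 'count': 3}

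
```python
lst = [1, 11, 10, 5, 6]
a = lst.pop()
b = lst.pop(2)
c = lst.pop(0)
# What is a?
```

After line 1: lst = [1, 11, 10, 5, 6]
After line 2 (pop() -> a = 6): lst = [1, 11, 10, 5]
After line 3 (pop(2) -> b = 10): lst = [1, 11, 5]
After line 4 (pop(0) -> c = 1): lst = [11, 5]

6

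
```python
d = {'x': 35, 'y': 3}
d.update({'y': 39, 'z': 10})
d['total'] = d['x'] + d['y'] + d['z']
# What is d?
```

After line 1: d = {'x': 35, 'y': 3}
After line 2 (y overwritten, z added): d = {'x': 35, 'y': 39, 'z': 10}
After line 3 (total = 35 + 39 + 10 = 84): d = {'x': 35, 'y': 39, 'z': 10, 'total': 84}

{'x': 35, 'y': 39, 'z': 10, 'total': 84}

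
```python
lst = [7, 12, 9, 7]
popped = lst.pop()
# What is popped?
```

7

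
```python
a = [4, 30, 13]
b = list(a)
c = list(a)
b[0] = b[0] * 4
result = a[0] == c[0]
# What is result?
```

After line 1: a = [4, 30, 13]
After line 2 (b = list(a), copy): a = [4, 30, 13], b = [4, 30, 13]
After line 3 (c = list(a) is a copy, new object): c = [4, 30, 13]
After line 4 (b[0] = 4 * 4 = 16; only b mutates (copy)): a = [4, 30, 13], b = [16, 30, 13], c = [4, 30, 13]
After line 5 (a[0] = 4, c[0] = 4; result = True)

True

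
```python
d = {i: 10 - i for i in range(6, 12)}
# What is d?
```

{6: 4, 7: 3, 8: 2, 9: 1, 10: 0, 11: -1}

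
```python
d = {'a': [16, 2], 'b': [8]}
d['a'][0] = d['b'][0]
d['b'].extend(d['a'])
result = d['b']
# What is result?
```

After line 1: d = {'a': [16, 2], 'b': [8]}
After line 2 (a[0] = b[0] = 8): d = {'a': [8, 2], 'b': [8]}
After line 3 (b.extend(a) appends [8, 2]): d = {'a': [8, 2], 'b': [8, 8, 2]}
After line 4: result = d['b'] = [8, 8, 2]

[8, 8, 2]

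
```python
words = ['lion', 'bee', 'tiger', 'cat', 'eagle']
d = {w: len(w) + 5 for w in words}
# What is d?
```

{'lion': 9, 'bee': 8, 'tiger': 10, 'cat': 8, 'eagle': 10}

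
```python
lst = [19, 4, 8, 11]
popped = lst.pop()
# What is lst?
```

[19, 4, 8]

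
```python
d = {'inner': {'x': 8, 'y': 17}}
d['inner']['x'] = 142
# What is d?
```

After line 1: d = {'inner': {'x': 8, 'y': 17}}
After line 2 (inner x overwritten): d = {'inner': {'x': 142, 'y': 17}}

{'inner': {'x': 142, 'y': 17}}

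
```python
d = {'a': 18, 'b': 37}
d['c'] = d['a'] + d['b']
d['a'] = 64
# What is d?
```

After line 1: d = {'a': 18, 'b': 37}
After line 2 (d['c'] = 18 + 37): d = {'a': 18, 'b': 37, 'c': 55}
After line 3: d = {'a': 64, 'b': 37, 'c': 55}

{'a': 64, 'b': 37, 'c': 55}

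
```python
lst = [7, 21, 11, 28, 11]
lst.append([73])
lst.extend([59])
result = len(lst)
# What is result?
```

After line 1: lst = [7, 21, 11, 28, 11]
After line 2 (append adds [73] as single element): lst = [7, 21, 11, 28, 11, [73]]
After line 3 (extend unpacks [59], adds 59): lst = [7, 21, 11, 28, 11, [73], 59]
After line 4: result = len(lst) = 7

7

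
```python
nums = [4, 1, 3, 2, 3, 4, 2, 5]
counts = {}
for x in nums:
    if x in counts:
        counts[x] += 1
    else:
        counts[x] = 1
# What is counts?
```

Initial: counts = {}, nums = [4, 1, 3, 2, 3, 4, 2, 5]
See 4: counts = {4: 1}
See 1: counts = {4: 1, 1: 1}
See 3: counts = {4: 1, 1: 1, 3: 1}
See 2: counts = {4: 1, 1: 1, 3: 1, 2: 1}
See 3: counts = {4: 1, 1: 1, 3: 2, 2: 1}
See 4: counts = {4: 2, 1: 1, 3: 2, 2: 1}
See 2: counts = {4: 2, 1: 1, 3: 2, 2: 2}
See 5: counts = {4: 2, 1: 1, 3: 2, 2: 2, 5: 1}

{4: 2, 1: 1, 3: 2, 2: 2, 5: 1}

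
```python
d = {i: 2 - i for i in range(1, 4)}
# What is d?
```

{1: 1, 2: 0, 3: -1}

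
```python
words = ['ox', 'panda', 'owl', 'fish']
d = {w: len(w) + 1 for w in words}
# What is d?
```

{'ox': 3, 'panda': 6, 'owl': 4, 'fish': 5}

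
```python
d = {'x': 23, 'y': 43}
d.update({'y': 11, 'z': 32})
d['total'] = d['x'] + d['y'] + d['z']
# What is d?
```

After line 1: d = {'x': 23, 'y': 43}
After line 2 (y overwritten, z added): d = {'x': 23, 'y': 11, 'z': 32}
After line 3 (total = 23 + 11 + 32 = 66): d = {'x': 23, 'y': 11, 'z': 32, 'total': 66}

{'x': 23, 'y': 11, 'z': 32, 'total': 66}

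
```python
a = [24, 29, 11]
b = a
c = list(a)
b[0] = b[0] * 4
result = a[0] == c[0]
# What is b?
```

After line 1: a = [24, 29, 11]
After line 2 (b = a, alias): a = [24, 29, 11], b = [24, 29, 11]
After line 3 (c = list(a) is a copy, new object): c = [24, 29, 11]
After line 4 (b[0] = 24 * 4 = 96; mutates shared a/b): a = b = [96, 29, 11], c = [24, 29, 11]
After line 5 (a[0] = 96, c[0] = 24; result = False)

[96, 29, 11]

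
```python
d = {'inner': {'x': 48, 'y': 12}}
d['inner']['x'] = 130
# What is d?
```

After line 1: d = {'inner': {'x': 48, 'y': 12}}
After line 2 (inner x overwritten): d = {'inner': {'x': 130, 'y': 12}}

{'inner': {'x': 130, 'y': 12}}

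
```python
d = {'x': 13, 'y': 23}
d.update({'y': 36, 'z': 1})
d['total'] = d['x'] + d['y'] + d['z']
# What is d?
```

After line 1: d = {'x': 13, 'y': 23}
After line 2 (y overwritten, z added): d = {'x': 13, 'y': 36, 'z': 1}
After line 3 (total = 13 + 36 + 1 = 50): d = {'x': 13, 'y': 36, 'z': 1, 'total': 50}

{'x': 13, 'y': 36, 'z': 1, 'total': 50}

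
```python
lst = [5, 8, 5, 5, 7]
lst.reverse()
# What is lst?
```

[7, 5, 5, 8, 5]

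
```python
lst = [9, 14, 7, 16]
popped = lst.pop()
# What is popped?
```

16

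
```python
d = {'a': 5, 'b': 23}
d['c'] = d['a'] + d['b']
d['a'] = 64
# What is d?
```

After line 1: d = {'a': 5, 'b': 23}
After line 2 (d['c'] = 5 + 23): d = {'a': 5, 'b': 23, 'c': 28}
After line 3: d = {'a': 64, 'b': 23, 'c': 28}

{'a': 64, 'b': 23, 'c': 28}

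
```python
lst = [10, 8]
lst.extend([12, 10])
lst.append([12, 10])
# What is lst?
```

After line 1: lst = [10, 8]
After line 2 (extend unpacks [12, 10]): lst = [10, 8, 12, 10]
After line 3 (append adds [12, 10] as single element): lst = [10, 8, 12, 10, [12, 10]]

[10, 8, 12, 10, [12, 10]]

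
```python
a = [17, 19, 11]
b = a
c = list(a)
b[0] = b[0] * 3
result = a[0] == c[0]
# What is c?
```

After line 1: a = [17, 19, 11]
After line 2 (b = a, alias): a = [17, 19, 11], b = [17, 19, 11]
After line 3 (c = list(a) is a copy, new object): c = [17, 19, 11]
After line 4 (b[0] = 17 * 3 = 51; mutates shared a/b): a = b = [51, 19, 11], c = [17, 19, 11]
After line 5 (a[0] = 51, c[0] = 17; result = False)

[17, 19, 11]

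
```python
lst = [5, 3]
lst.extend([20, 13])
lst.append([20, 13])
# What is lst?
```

After line 1: lst = [5, 3]
After line 2 (extend unpacks [20, 13]): lst = [5, 3, 20, 13]
After line 3 (append adds [20, 13] as single element): lst = [5, 3, 20, 13, [20, 13]]

[5, 3, 20, 13, [20, 13]]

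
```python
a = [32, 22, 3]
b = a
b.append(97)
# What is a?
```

After line 1: a = [32, 22, 3]
After line 2 (b = a is an alias, same object): a = [32, 22, 3], b = [32, 22, 3]
After line 3 (b.append mutates the shared list): a = [32, 22, 3, 97], b = [32, 22, 3, 97]

[32, 22, 3, 97]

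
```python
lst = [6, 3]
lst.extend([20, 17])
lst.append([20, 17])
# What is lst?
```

After line 1: lst = [6, 3]
After line 2 (extend unpacks [20, 17]): lst = [6, 3, 20, 17]
After line 3 (append adds [20, 17] as single element): lst = [6, 3, 20, 17, [20, 17]]

[6, 3, 20, 17, [20, 17]]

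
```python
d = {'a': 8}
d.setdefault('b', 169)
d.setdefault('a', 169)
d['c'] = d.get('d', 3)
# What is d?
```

After line 1: d = {'a': 8}
After line 2 (setdefault adds 'b'=169): d = {'a': 8, 'b': 169}
After line 3 (setdefault 'a' no-op, already exists): d = {'a': 8, 'b': 169}
After line 4 (get('d', 3) returns default since 'd' not in d): d = {'a': 8, 'b': 169, 'c': 3}

{'a': 8, 'b': 169, 'c': 3}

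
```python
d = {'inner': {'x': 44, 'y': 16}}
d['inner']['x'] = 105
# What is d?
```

After line 1: d = {'inner': {'x': 44, 'y': 16}}
After line 2 (inner x overwritten): d = {'inner': {'x': 105, 'y': 16}}

{'inner': {'x': 105, 'y': 16}}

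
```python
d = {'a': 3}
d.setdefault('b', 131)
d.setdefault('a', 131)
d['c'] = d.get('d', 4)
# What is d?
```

After line 1: d = {'a': 3}
After line 2 (setdefault adds 'b'=131): d = {'a': 3, 'b': 131}
After line 3 (setdefault 'a' no-op, already exists): d = {'a': 3, 'b': 131}
After line 4 (get('d', 4) returns default since 'd' not in d): d = {'a': 3, 'b': 131, 'c': 4}

{'a': 3, 'b': 131, 'c': 4}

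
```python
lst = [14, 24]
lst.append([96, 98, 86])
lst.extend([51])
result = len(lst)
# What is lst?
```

After line 1: lst = [14, 24]
After line 2 (append adds [96, 98, 86] as single element): lst = [14, 24, [96, 98, 86]]
After line 3 (extend unpacks [51], adds 51): lst = [14, 24, [96, 98, 86], 51]
After line 4: result = len(lst) = 4

[14, 24, [96, 98, 86], 51]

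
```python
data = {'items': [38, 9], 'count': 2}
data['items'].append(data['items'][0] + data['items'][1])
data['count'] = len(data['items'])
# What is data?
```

After line 1: data = {'items': [38, 9], 'count': 2}
After line 2 (append 38 + 9 = 47): data = {'items': [38, 9, 47], 'count': 2}
After line 3 (count = len(items) = 3): data = {'items': [38, 9, 47], 'count': 3}

{'items': [38, 9, 47], 'count': 3}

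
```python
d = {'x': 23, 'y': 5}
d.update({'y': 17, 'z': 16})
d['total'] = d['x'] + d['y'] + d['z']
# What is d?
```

After line 1: d = {'x': 23, 'y': 5}
After line 2 (y overwritten, z added): d = {'x': 23, 'y': 17, 'z': 16}
After line 3 (total = 23 + 17 + 16 = 56): d = {'x': 23, 'y': 17, 'z': 16, 'total': 56}

{'x': 23, 'y': 17, 'z': 16, 'total': 56}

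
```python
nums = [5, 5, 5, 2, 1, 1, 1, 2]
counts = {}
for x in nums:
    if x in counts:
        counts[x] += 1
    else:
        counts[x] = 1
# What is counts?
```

Initial: counts = {}, nums = [5, 5, 5, 2, 1, 1, 1, 2]
See 5: counts = {5: 1}
See 5: counts = {5: 2}
See 5: counts = {5: 3}
See 2: counts = {5: 3, 2: 1}
See 1: counts = {5: 3, 2: 1, 1: 1}
See 1: counts = {5: 3, 2: 1, 1: 2}
See 1: counts = {5: 3, 2: 1, 1: 3}
See 2: counts = {5: 3, 2: 2, 1: 3}

{5: 3, 2: 2, 1: 3}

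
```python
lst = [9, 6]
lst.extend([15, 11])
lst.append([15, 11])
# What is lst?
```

After line 1: lst = [9, 6]
After line 2 (extend unpacks [15, 11]): lst = [9, 6, 15, 11]
After line 3 (append adds [15, 11] as single element): lst = [9, 6, 15, 11, [15, 11]]

[9, 6, 15, 11, [15, 11]]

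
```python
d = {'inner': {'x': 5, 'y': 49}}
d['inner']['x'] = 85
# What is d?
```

After line 1: d = {'inner': {'x': 5, 'y': 49}}
After line 2 (inner x overwritten): d = {'inner': {'x': 85, 'y': 49}}

{'inner': {'x': 85, 'y': 49}}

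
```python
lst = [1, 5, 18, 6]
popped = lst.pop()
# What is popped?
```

6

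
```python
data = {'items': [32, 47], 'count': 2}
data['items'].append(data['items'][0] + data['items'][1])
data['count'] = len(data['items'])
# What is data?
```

After line 1: data = {'items': [32, 47], 'count': 2}
After line 2 (append 32 + 47 = 79): data = {'items': [32, 47, 79], 'count': 2}
After line 3 (count = len(items) = 3): data = {'items': [32, 47, 79], 'count': 3}

{'items': [32, 47, 79], 'count': 3}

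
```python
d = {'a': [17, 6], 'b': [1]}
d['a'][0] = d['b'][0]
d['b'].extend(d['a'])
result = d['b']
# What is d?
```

After line 1: d = {'a': [17, 6], 'b': [1]}
After line 2 (a[0] = b[0] = 1): d = {'a': [1, 6], 'b': [1]}
After line 3 (b.extend(a) appends [1, 6]): d = {'a': [1, 6], 'b': [1, 1, 6]}
After line 4: result = d['b'] = [1, 1, 6]

{'a': [1, 6], 'b': [1, 1, 6]}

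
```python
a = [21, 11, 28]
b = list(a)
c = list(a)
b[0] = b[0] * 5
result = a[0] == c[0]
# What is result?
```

After line 1: a = [21, 11, 28]
After line 2 (b = list(a), copy): a = [21, 11, 28], b = [21, 11, 28]
After line 3 (c = list(a) is a copy, new object): c = [21, 11, 28]
After line 4 (b[0] = 21 * 5 = 105; only b mutates (copy)): a = [21, 11, 28], b = [105, 11, 28], c = [21, 11, 28]
After line 5 (a[0] = 21, c[0] = 21; result = True)

True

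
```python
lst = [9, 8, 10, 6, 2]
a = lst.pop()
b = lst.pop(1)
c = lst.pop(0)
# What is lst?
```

After line 1: lst = [9, 8, 10, 6, 2]
After line 2 (pop() -> a = 2): lst = [9, 8, 10, 6]
After line 3 (pop(1) -> b = 8): lst = [9, 10, 6]
After line 4 (pop(0) -> c = 9): lst = [10, 6]

[10, 6]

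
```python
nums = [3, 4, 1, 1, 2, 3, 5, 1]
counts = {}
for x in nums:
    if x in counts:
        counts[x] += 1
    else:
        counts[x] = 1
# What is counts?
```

Initial: counts = {}, nums = [3, 4, 1, 1, 2, 3, 5, 1]
See 3: counts = {3: 1}
See 4: counts = {3: 1, 4: 1}
See 1: counts = {3: 1, 4: 1, 1: 1}
See 1: counts = {3: 1, 4: 1, 1: 2}
See 2: counts = {3: 1, 4: 1, 1: 2, 2: 1}
See 3: counts = {3: 2, 4: 1, 1: 2, 2: 1}
See 5: counts = {3: 2, 4: 1, 1: 2, 2: 1, 5: 1}
See 1: counts = {3: 2, 4: 1, 1: 3, 2: 1, 5: 1}

{3: 2, 4: 1, 1: 3, 2: 1, 5: 1}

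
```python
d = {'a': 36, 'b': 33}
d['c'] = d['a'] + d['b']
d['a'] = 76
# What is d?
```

After line 1: d = {'a': 36, 'b': 33}
After line 2 (d['c'] = 36 + 33): d = {'a': 36, 'b': 33, 'c': 69}
After line 3: d = {'a': 76, 'b': 33, 'c': 69}

{'a': 76, 'b': 33, 'c': 69}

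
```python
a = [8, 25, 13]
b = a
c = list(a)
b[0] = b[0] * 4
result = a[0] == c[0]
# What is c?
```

After line 1: a = [8, 25, 13]
After line 2 (b = a, alias): a = [8, 25, 13], b = [8, 25, 13]
After line 3 (c = list(a) is a copy, new object): c = [8, 25, 13]
After line 4 (b[0] = 8 * 4 = 32; mutates shared a/b): a = b = [32, 25, 13], c = [8, 25, 13]
After line 5 (a[0] = 32, c[0] = 8; result = False)

[8, 25, 13]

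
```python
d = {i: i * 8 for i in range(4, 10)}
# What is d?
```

{4: 32, 5: 40, 6: 48, 7: 56, 8: 64, 9: 72}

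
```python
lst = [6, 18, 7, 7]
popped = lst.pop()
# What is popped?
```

7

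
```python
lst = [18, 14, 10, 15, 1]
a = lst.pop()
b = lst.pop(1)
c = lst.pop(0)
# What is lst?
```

After line 1: lst = [18, 14, 10, 15, 1]
After line 2 (pop() -> a = 1): lst = [18, 14, 10, 15]
After line 3 (pop(1) -> b = 14): lst = [18, 10, 15]
After line 4 (pop(0) -> c = 18): lst = [10, 15]

[10, 15]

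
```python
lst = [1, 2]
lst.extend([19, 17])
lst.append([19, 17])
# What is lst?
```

After line 1: lst = [1, 2]
After line 2 (extend unpacks [19, 17]): lst = [1, 2, 19, 17]
After line 3 (append adds [19, 17] as single element): lst = [1, 2, 19, 17, [19, 17]]

[1, 2, 19, 17, [19, 17]]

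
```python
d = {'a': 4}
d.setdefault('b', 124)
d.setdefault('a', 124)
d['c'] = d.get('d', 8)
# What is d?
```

After line 1: d = {'a': 4}
After line 2 (setdefault adds 'b'=124): d = {'a': 4, 'b': 124}
After line 3 (setdefault 'a' no-op, already exists): d = {'a': 4, 'b': 124}
After line 4 (get('d', 8) returns default since 'd' not in d): d = {'a': 4, 'b': 124, 'c': 8}

{'a': 4, 'b': 124, 'c': 8}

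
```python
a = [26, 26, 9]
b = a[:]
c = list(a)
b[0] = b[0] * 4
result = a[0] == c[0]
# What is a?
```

After line 1: a = [26, 26, 9]
After line 2 (b = a[:], copy): a = [26, 26, 9], b = [26, 26, 9]
After line 3 (c = list(a) is a copy, new object): c = [26, 26, 9]
After line 4 (b[0] = 26 * 4 = 104; only b mutates (copy)): a = [26, 26, 9], b = [104, 26, 9], c = [26, 26, 9]
After line 5 (a[0] = 26, c[0] = 26; result = True)

[26, 26, 9]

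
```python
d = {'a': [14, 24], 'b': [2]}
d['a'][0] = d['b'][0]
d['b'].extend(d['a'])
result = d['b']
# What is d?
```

After line 1: d = {'a': [14, 24], 'b': [2]}
After line 2 (a[0] = b[0] = 2): d = {'a': [2, 24], 'b': [2]}
After line 3 (b.extend(a) appends [2, 24]): d = {'a': [2, 24], 'b': [2, 2, 24]}
After line 4: result = d['b'] = [2, 2, 24]

{'a': [2, 24], 'b': [2, 2, 24]}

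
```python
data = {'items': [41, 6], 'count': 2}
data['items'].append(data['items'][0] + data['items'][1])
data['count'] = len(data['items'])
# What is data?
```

After line 1: data = {'items': [41, 6], 'count': 2}
After line 2 (append 41 + 6 = 47): data = {'items': [41, 6, 47], 'count': 2}
After line 3 (count = len(items) = 3): data = {'items': [41, 6, 47], 'count': 3}

{'items': [41, 6, 47], 'count': 3}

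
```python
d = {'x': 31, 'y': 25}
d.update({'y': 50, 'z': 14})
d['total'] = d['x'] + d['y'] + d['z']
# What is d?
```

After line 1: d = {'x': 31, 'y': 25}
After line 2 (y overwritten, z added): d = {'x': 31, 'y': 50, 'z': 14}
After line 3 (total = 31 + 50 + 14 = 95): d = {'x': 31, 'y': 50, 'z': 14, 'total': 95}

{'x': 31, 'y': 50, 'z': 14, 'total': 95}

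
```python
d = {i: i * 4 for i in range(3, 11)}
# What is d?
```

{3: 12, 4: 16, 5: 20, 6: 24, 7: 28, 8: 32, 9: 36, 10: 40}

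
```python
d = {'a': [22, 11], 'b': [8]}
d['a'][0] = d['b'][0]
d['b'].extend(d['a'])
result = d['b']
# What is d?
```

After line 1: d = {'a': [22, 11], 'b': [8]}
After line 2 (a[0] = b[0] = 8): d = {'a': [8, 11], 'b': [8]}
After line 3 (b.extend(a) appends [8, 11]): d = {'a': [8, 11], 'b': [8, 8, 11]}
After line 4: result = d['b'] = [8, 8, 11]

{'a': [8, 11], 'b': [8, 8, 11]}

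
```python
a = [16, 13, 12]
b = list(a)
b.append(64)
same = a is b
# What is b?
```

After line 1: a = [16, 13, 12]
After line 2 (b = list(a) is a shallow copy, new object): a = [16, 13, 12], b = [16, 13, 12]
After line 3 (append only mutates b): a = [16, 13, 12], b = [16, 13, 12, 64]
After line 4 (same = a is b; different objects -> False): same = False

[16, 13, 12, 64]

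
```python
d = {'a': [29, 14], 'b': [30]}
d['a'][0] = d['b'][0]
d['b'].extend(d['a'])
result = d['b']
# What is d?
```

After line 1: d = {'a': [29, 14], 'b': [30]}
After line 2 (a[0] = b[0] = 30): d = {'a': [30, 14], 'b': [30]}
After line 3 (b.extend(a) appends [30, 14]): d = {'a': [30, 14], 'b': [30, 30, 14]}
After line 4: result = d['b'] = [30, 30, 14]

{'a': [30, 14], 'b': [30, 30, 14]}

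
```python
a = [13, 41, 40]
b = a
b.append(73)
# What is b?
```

After line 1: a = [13, 41, 40]
After line 2 (b = a is an alias, same object): a = [13, 41, 40], b = [13, 41, 40]
After line 3 (b.append mutates the shared list): a = [13, 41, 40, 73], b = [13, 41, 40, 73]

[13, 41, 40, 73]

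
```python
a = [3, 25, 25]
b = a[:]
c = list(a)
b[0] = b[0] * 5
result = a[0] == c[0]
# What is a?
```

After line 1: a = [3, 25, 25]
After line 2 (b = a[:], copy): a = [3, 25, 25], b = [3, 25, 25]
After line 3 (c = list(a) is a copy, new object): c = [3, 25, 25]
After line 4 (b[0] = 3 * 5 = 15; only b mutates (copy)): a = [3, 25, 25], b = [15, 25, 25], c = [3, 25, 25]
After line 5 (a[0] = 3, c[0] = 3; result = True)

[3, 25, 25]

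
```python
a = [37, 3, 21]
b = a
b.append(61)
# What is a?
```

After line 1: a = [37, 3, 21]
After line 2 (b = a is an alias, same object): a = [37, 3, 21], b = [37, 3, 21]
After line 3 (b.append mutates the shared list): a = [37, 3, 21, 61], b = [37, 3, 21, 61]

[37, 3, 21, 61]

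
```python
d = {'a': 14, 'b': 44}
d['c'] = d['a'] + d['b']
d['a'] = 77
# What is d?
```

After line 1: d = {'a': 14, 'b': 44}
After line 2 (d['c'] = 14 + 44): d = {'a': 14, 'b': 44, 'c': 58}
After line 3: d = {'a': 77, 'b': 44, 'c': 58}

{'a': 77, 'b': 44, 'c': 58}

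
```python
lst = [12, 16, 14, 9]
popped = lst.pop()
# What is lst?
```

[12, 16, 14]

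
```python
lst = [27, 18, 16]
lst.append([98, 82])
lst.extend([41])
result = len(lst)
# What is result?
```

After line 1: lst = [27, 18, 16]
After line 2 (append adds [98, 82] as single element): lst = [27, 18, 16, [98, 82]]
After line 3 (extend unpacks [41], adds 41): lst = [27, 18, 16, [98, 82], 41]
After line 4: result = len(lst) = 5

5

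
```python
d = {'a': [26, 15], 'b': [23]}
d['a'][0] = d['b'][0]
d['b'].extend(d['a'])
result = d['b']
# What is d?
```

After line 1: d = {'a': [26, 15], 'b': [23]}
After line 2 (a[0] = b[0] = 23): d = {'a': [23, 15], 'b': [23]}
After line 3 (b.extend(a) appends [23, 15]): d = {'a': [23, 15], 'b': [23, 23, 15]}
After line 4: result = d['b'] = [23, 23, 15]

{'a': [23, 15], 'b': [23, 23, 15]}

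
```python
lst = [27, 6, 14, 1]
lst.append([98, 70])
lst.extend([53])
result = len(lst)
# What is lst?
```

After line 1: lst = [27, 6, 14, 1]
After line 2 (append adds [98, 70] as single element): lst = [27, 6, 14, 1, [98, 70]]
After line 3 (extend unpacks [53], adds 53): lst = [27, 6, 14, 1, [98, 70], 53]
After line 4: result = len(lst) = 6

[27, 6, 14, 1, [98, 70], 53]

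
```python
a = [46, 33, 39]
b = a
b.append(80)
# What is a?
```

After line 1: a = [46, 33, 39]
After line 2 (b = a is an alias, same object): a = [46, 33, 39], b = [46, 33, 39]
After line 3 (b.append mutates the shared list): a = [46, 33, 39, 80], b = [46, 33, 39, 80]

[46, 33, 39, 80]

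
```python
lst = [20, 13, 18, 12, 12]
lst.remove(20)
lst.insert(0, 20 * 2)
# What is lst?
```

After line 1: lst = [20, 13, 18, 12, 12]
After line 2 (remove first 20): lst = [13, 18, 12, 12]
After line 3 (insert 40 at index 0): lst = [40, 13, 18, 12, 12]

[40, 13, 18, 12, 12]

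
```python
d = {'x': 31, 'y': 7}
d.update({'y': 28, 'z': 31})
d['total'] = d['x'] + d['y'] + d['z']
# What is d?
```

After line 1: d = {'x': 31, 'y': 7}
After line 2 (y overwritten, z added): d = {'x': 31, 'y': 28, 'z': 31}
After line 3 (total = 31 + 28 + 31 = 90): d = {'x': 31, 'y': 28, 'z': 31, 'total': 90}

{'x': 31, 'y': 28, 'z': 31, 'total': 90}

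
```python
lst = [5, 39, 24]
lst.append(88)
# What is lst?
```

[5, 39, 24, 88]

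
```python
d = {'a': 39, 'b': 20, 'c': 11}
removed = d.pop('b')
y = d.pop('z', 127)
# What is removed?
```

After line 1: d = {'a': 39, 'b': 20, 'c': 11}
After line 2 (pop 'b' returns 20): d = {'a': 39, 'c': 11}, removed = 20
After line 3 (pop 'z' missing, returns default 127): d = {'a': 39, 'c': 11}, y = 127

20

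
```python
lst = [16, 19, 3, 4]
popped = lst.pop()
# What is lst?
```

[16, 19, 3]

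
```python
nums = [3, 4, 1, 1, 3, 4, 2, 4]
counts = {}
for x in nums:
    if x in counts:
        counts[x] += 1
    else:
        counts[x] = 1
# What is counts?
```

Initial: counts = {}, nums = [3, 4, 1, 1, 3, 4, 2, 4]
See 3: counts = {3: 1}
See 4: counts = {3: 1, 4: 1}
See 1: counts = {3: 1, 4: 1, 1: 1}
See 1: counts = {3: 1, 4: 1, 1: 2}
See 3: counts = {3: 2, 4: 1, 1: 2}
See 4: counts = {3: 2, 4: 2, 1: 2}
See 2: counts = {3: 2, 4: 2, 1: 2, 2: 1}
See 4: counts = {3: 2, 4: 3, 1: 2, 2: 1}

{3: 2, 4: 3, 1: 2, 2: 1}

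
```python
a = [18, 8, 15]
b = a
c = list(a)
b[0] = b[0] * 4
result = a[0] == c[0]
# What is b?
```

After line 1: a = [18, 8, 15]
After line 2 (b = a, alias): a = [18, 8, 15], b = [18, 8, 15]
After line 3 (c = list(a) is a copy, new object): c = [18, 8, 15]
After line 4 (b[0] = 18 * 4 = 72; mutates shared a/b): a = b = [72, 8, 15], c = [18, 8, 15]
After line 5 (a[0] = 72, c[0] = 18; result = False)

[72, 8, 15]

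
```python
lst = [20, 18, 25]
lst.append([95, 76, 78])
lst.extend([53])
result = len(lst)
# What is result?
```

After line 1: lst = [20, 18, 25]
After line 2 (append adds [95, 76, 78] as single element): lst = [20, 18, 25, [95, 76, 78]]
After line 3 (extend unpacks [53], adds 53): lst = [20, 18, 25, [95, 76, 78], 53]
After line 4: result = len(lst) = 5

5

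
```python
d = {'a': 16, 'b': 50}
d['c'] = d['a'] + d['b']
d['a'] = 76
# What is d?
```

After line 1: d = {'a': 16, 'b': 50}
After line 2 (d['c'] = 16 + 50): d = {'a': 16, 'b': 50, 'c': 66}
After line 3: d = {'a': 76, 'b': 50, 'c': 66}

{'a': 76, 'b': 50, 'c': 66}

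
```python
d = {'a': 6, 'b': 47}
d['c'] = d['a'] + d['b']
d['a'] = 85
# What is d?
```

After line 1: d = {'a': 6, 'b': 47}
After line 2 (d['c'] = 6 + 47): d = {'a': 6, 'b': 47, 'c': 53}
After line 3: d = {'a': 85, 'b': 47, 'c': 53}

{'a': 85, 'b': 47, 'c': 53}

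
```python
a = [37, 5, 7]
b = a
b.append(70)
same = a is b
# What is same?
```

After line 1: a = [37, 5, 7]
After line 2 (b = a is an alias, same object): a = [37, 5, 7], b = [37, 5, 7]
After line 3 (b.append mutates the shared list): a = [37, 5, 7, 70], b = [37, 5, 7, 70]
After line 4 (same = a is b; same object -> True): same = True

True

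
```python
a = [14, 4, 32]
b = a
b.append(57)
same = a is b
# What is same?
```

After line 1: a = [14, 4, 32]
After line 2 (b = a is an alias, same object): a = [14, 4, 32], b = [14, 4, 32]
After line 3 (b.append mutates the shared list): a = [14, 4, 32, 57], b = [14, 4, 32, 57]
After line 4 (same = a is b; same object -> True): same = True

True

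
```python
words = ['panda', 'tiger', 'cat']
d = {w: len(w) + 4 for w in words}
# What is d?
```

{'panda': 9, 'tiger': 9, 'cat': 7}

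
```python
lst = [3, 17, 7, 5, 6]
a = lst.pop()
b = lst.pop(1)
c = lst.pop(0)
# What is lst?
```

After line 1: lst = [3, 17, 7, 5, 6]
After line 2 (pop() -> a = 6): lst = [3, 17, 7, 5]
After line 3 (pop(1) -> b = 17): lst = [3, 7, 5]
After line 4 (pop(0) -> c = 3): lst = [7, 5]

[7, 5]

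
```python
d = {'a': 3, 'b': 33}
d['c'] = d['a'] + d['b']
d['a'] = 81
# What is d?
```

After line 1: d = {'a': 3, 'b': 33}
After line 2 (d['c'] = 3 + 33): d = {'a': 3, 'b': 33, 'c': 36}
After line 3: d = {'a': 81, 'b': 33, 'c': 36}

{'a': 81, 'b': 33, 'c': 36}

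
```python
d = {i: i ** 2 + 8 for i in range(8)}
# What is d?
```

{0: 8, 1: 9, 2: 12, 3: 17, 4: 24, 5: 33, 6: 44, 7: 57}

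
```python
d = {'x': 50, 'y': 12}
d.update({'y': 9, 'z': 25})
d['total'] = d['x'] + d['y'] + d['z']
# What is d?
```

After line 1: d = {'x': 50, 'y': 12}
After line 2 (y overwritten, z added): d = {'x': 50, 'y': 9, 'z': 25}
After line 3 (total = 50 + 9 + 25 = 84): d = {'x': 50, 'y': 9, 'z': 25, 'total': 84}

{'x': 50, 'y': 9, 'z': 25, 'total': 84}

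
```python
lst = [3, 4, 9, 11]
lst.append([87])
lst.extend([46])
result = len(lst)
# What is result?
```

After line 1: lst = [3, 4, 9, 11]
After line 2 (append adds [87] as single element): lst = [3, 4, 9, 11, [87]]
After line 3 (extend unpacks [46], adds 46): lst = [3, 4, 9, 11, [87], 46]
After line 4: result = len(lst) = 6

6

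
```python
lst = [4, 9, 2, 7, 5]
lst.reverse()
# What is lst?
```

[5, 7, 2, 9, 4]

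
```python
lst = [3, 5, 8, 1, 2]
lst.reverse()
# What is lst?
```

[2, 1, 8, 5, 3]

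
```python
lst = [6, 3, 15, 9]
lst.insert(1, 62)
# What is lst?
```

[6, 62, 3, 15, 9]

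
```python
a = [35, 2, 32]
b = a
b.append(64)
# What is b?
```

After line 1: a = [35, 2, 32]
After line 2 (b = a is an alias, same object): a = [35, 2, 32], b = [35, 2, 32]
After line 3 (b.append mutates the shared list): a = [35, 2, 32, 64], b = [35, 2, 32, 64]

[35, 2, 32, 64]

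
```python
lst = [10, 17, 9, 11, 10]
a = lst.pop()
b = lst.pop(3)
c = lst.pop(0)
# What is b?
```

After line 1: lst = [10, 17, 9, 11, 10]
After line 2 (pop() -> a = 10): lst = [10, 17, 9, 11]
After line 3 (pop(3) -> b = 11): lst = [10, 17, 9]
After line 4 (pop(0) -> c = 10): lst = [17, 9]

11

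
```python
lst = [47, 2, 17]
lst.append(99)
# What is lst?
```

[47, 2, 17, 99]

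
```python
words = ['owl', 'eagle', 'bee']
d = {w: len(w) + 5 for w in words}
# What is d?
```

{'owl': 8, 'eagle': 10, 'bee': 8}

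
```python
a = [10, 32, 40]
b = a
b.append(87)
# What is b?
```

After line 1: a = [10, 32, 40]
After line 2 (b = a is an alias, same object): a = [10, 32, 40], b = [10, 32, 40]
After line 3 (b.append mutates the shared list): a = [10, 32, 40, 87], b = [10, 32, 40, 87]

[10, 32, 40, 87]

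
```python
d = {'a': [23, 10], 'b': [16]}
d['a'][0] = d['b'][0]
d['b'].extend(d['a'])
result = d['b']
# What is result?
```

After line 1: d = {'a': [23, 10], 'b': [16]}
After line 2 (a[0] = b[0] = 16): d = {'a': [16, 10], 'b': [16]}
After line 3 (b.extend(a) appends [16, 10]): d = {'a': [16, 10], 'b': [16, 16, 10]}
After line 4: result = d['b'] = [16, 16, 10]

[16, 16, 10]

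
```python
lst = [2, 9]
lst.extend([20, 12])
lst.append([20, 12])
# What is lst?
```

After line 1: lst = [2, 9]
After line 2 (extend unpacks [20, 12]): lst = [2, 9, 20, 12]
After line 3 (append adds [20, 12] as single element): lst = [2, 9, 20, 12, [20, 12]]

[2, 9, 20, 12, [20, 12]]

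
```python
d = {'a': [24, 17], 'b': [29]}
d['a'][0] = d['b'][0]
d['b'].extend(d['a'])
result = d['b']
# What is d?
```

After line 1: d = {'a': [24, 17], 'b': [29]}
After line 2 (a[0] = b[0] = 29): d = {'a': [29, 17], 'b': [29]}
After line 3 (b.extend(a) appends [29, 17]): d = {'a': [29, 17], 'b': [29, 29, 17]}
After line 4: result = d['b'] = [29, 29, 17]

{'a': [29, 17], 'b': [29, 29, 17]}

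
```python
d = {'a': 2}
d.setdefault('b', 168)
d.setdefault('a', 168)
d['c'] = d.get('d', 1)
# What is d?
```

After line 1: d = {'a': 2}
After line 2 (setdefault adds 'b'=168): d = {'a': 2, 'b': 168}
After line 3 (setdefault 'a' no-op, already exists): d = {'a': 2, 'b': 168}
After line 4 (get('d', 1) returns default since 'd' not in d): d = {'a': 2, 'b': 168, 'c': 1}

{'a': 2, 'b': 168, 'c': 1}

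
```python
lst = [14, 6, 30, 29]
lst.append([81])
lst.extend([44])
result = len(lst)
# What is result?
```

After line 1: lst = [14, 6, 30, 29]
After line 2 (append adds [81] as single element): lst = [14, 6, 30, 29, [81]]
After line 3 (extend unpacks [44], adds 44): lst = [14, 6, 30, 29, [81], 44]
After line 4: result = len(lst) = 6

6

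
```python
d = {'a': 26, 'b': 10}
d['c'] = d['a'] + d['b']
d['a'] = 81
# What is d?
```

After line 1: d = {'a': 26, 'b': 10}
After line 2 (d['c'] = 26 + 10): d = {'a': 26, 'b': 10, 'c': 36}
After line 3: d = {'a': 81, 'b': 10, 'c': 36}

{'a': 81, 'b': 10, 'c': 36}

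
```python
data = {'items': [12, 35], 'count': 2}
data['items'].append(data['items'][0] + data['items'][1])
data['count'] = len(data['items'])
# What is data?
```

After line 1: data = {'items': [12, 35], 'count': 2}
After line 2 (append 12 + 35 = 47): data = {'items': [12, 35, 47], 'count': 2}
After line 3 (count = len(items) = 3): data = {'items': [12, 35, 47], 'count': 3}

{'items': [12, 35, 47], 'count': 3}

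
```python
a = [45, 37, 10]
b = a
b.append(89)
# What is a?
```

After line 1: a = [45, 37, 10]
After line 2 (b = a is an alias, same object): a = [45, 37, 10], b = [45, 37, 10]
After line 3 (b.append mutates the shared list): a = [45, 37, 10, 89], b = [45, 37, 10, 89]

[45, 37, 10, 89]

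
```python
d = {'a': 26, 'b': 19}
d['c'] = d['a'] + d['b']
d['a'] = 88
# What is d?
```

After line 1: d = {'a': 26, 'b': 19}
After line 2 (d['c'] = 26 + 19): d = {'a': 26, 'b': 19, 'c': 45}
After line 3: d = {'a': 88, 'b': 19, 'c': 45}

{'a': 88, 'b': 19, 'c': 45}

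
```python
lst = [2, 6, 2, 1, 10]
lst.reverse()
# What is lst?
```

[10, 1, 2, 6, 2]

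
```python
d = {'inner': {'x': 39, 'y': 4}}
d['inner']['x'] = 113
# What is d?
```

After line 1: d = {'inner': {'x': 39, 'y': 4}}
After line 2 (inner x overwritten): d = {'inner': {'x': 113, 'y': 4}}

{'inner': {'x': 113, 'y': 4}}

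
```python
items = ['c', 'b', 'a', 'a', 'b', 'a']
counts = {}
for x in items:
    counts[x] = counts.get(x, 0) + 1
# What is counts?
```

Initial: counts = {}, items = ['c', 'b', 'a', 'a', 'b', 'a']
See 'c': counts = {'c': 1}
See 'b': counts = {'c': 1, 'b': 1}
See 'a': counts = {'c': 1, 'b': 1, 'a': 1}
See 'a': counts = {'c': 1, 'b': 1, 'a': 2}
See 'b': counts = {'c': 1, 'b': 2, 'a': 2}
See 'a': counts = {'c': 1, 'b': 2, 'a': 3}

{'c': 1, 'b': 2, 'a': 3}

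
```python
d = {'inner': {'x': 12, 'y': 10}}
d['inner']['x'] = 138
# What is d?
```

After line 1: d = {'inner': {'x': 12, 'y': 10}}
After line 2 (inner x overwritten): d = {'inner': {'x': 138, 'y': 10}}

{'inner': {'x': 138, 'y': 10}}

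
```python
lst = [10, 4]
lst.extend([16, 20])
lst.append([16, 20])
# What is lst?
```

After line 1: lst = [10, 4]
After line 2 (extend unpacks [16, 20]): lst = [10, 4, 16, 20]
After line 3 (append adds [16, 20] as single element): lst = [10, 4, 16, 20, [16, 20]]

[10, 4, 16, 20, [16, 20]]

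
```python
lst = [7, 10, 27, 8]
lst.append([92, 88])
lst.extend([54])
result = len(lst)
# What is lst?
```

After line 1: lst = [7, 10, 27, 8]
After line 2 (append adds [92, 88] as single element): lst = [7, 10, 27, 8, [92, 88]]
After line 3 (extend unpacks [54], adds 54): lst = [7, 10, 27, 8, [92, 88], 54]
After line 4: result = len(lst) = 6

[7, 10, 27, 8, [92, 88], 54]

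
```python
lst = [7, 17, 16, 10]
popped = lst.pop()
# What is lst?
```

[7, 17, 16]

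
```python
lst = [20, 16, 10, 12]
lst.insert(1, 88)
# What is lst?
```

[20, 88, 16, 10, 12]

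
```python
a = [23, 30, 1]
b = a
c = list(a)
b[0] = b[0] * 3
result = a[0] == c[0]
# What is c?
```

After line 1: a = [23, 30, 1]
After line 2 (b = a, alias): a = [23, 30, 1], b = [23, 30, 1]
After line 3 (c = list(a) is a copy, new object): c = [23, 30, 1]
After line 4 (b[0] = 23 * 3 = 69; mutates shared a/b): a = b = [69, 30, 1], c = [23, 30, 1]
After line 5 (a[0] = 69, c[0] = 23; result = False)

[23, 30, 1]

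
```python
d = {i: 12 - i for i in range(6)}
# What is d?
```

{0: 12, 1: 11, 2: 10, 3: 9, 4: 8, 5: 7}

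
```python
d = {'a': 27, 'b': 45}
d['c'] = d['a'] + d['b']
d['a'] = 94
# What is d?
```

After line 1: d = {'a': 27, 'b': 45}
After line 2 (d['c'] = 27 + 45): d = {'a': 27, 'b': 45, 'c': 72}
After line 3: d = {'a': 94, 'b': 45, 'c': 72}

{'a': 94, 'b': 45, 'c': 72}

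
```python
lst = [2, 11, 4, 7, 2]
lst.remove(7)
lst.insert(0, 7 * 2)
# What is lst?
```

After line 1: lst = [2, 11, 4, 7, 2]
After line 2 (remove first 7): lst = [2, 11, 4, 2]
After line 3 (insert 14 at index 0): lst = [14, 2, 11, 4, 2]

[14, 2, 11, 4, 2]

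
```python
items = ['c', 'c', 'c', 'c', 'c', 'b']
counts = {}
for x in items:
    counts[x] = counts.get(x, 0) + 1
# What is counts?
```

Initial: counts = {}, items = ['c', 'c', 'c', 'c', 'c', 'b']
See 'c': counts = {'c': 1}
See 'c': counts = {'c': 2}
See 'c': counts = {'c': 3}
See 'c': counts = {'c': 4}
See 'c': counts = {'c': 5}
See 'b': counts = {'c': 5, 'b': 1}

{'c': 5, 'b': 1}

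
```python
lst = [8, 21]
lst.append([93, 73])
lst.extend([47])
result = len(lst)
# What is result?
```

After line 1: lst = [8, 21]
After line 2 (append adds [93, 73] as single element): lst = [8, 21, [93, 73]]
After line 3 (extend unpacks [47], adds 47): lst = [8, 21, [93, 73], 47]
After line 4: result = len(lst) = 4

4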